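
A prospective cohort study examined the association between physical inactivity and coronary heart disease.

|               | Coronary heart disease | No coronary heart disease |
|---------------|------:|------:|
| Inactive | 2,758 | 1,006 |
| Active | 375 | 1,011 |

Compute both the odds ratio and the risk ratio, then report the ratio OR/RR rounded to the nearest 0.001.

Cells: a = 2758, b = 1006, c = 375, d = 1011.
OR = (2758·1011)/(1006·375) = 2788338/377250 = 7.39122
Risk in exposed = 2758/3764 = 0.73273; risk in unexposed = 375/1386 = 0.27056; RR = 2.70817
OR/RR = 7.39122 / 2.70817 = 2.72923
The outcome is not rare, so the OR lies further from 1 than the RR.

2.729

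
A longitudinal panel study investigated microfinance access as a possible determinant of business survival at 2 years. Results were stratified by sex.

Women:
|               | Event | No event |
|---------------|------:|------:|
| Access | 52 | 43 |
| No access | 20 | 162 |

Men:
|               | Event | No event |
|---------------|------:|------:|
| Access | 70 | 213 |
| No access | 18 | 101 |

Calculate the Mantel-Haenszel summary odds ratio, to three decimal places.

3.797

OR_MH = Σ(aᵢdᵢ/nᵢ) / Σ(bᵢcᵢ/nᵢ), where nᵢ is the stratum total.
Stratum 1 (Women): n = 277; a·d/n = 52·162/277 = 30.4116; b·c/n = 43·20/277 = 3.1047
Stratum 2 (Men): n = 402; a·d/n = 70·101/402 = 17.5871; b·c/n = 213·18/402 = 9.5373
OR_MH = (30.4116 + 17.5871) / (3.1047 + 9.5373) = 47.9986 / 12.6420 = 3.79676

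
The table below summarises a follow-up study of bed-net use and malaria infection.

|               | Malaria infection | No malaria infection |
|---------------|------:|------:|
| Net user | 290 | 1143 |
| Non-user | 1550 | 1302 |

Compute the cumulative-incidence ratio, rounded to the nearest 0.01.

0.37

Cells: a = 290, b = 1143, c = 1550, d = 1302.
Risk in exposed = 290/1433 = 0.20237; risk in unexposed = 1550/2852 = 0.54348.
RR = 0.20237 / 0.54348 = 0.37237
The risk is 63% lower among the exposed than among the unexposed.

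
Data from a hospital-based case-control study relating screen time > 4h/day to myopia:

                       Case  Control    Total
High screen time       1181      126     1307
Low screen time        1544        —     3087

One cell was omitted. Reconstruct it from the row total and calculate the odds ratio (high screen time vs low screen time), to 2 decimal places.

The missing cell is in the unexposed row: 3087 − 1544 = 1543.
So a = 1181, b = 126, c = 1544, d = 1543.
OR = (a·d)/(b·c) = (1181 × 1543) / (126 × 1544) = 1822283 / 194544 = 9.36695

9.37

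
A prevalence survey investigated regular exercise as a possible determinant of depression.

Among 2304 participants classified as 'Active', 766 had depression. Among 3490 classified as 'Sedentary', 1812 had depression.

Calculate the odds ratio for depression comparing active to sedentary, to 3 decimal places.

From the description: a = 766, b = 1538, c = 1812, d = 1678.
OR = (a·d)/(b·c) = (766 × 1678) / (1538 × 1812) = 1285348 / 2786856 = 0.46122
Exposure is associated with lower odds of depression (OR = 0.46 < 1).

0.461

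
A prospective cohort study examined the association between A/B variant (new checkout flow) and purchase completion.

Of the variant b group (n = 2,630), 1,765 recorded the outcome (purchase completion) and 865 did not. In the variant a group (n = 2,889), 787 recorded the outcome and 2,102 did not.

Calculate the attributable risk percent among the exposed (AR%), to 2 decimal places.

59.41

From the description: a = 1765, b = 865, c = 787, d = 2102.
Risk in exposed = 1765/2630 = 0.67110; risk in unexposed = 787/2889 = 0.27241.
RR = 0.67110/0.27241 = 2.46355
AR% = (RR − 1)/RR × 100 = (2.46355 − 1)/2.46355 × 100 = 59.4082%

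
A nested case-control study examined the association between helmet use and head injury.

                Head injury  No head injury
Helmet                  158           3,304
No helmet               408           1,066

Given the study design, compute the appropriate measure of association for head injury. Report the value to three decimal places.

0.125

Cells: a = 158, b = 3304, c = 408, d = 1066.
This is a nested case-control study: participants were sampled on outcome status, so risks in the source population cannot be estimated directly — relative risk is not valid here. The odds ratio is the appropriate measure.
OR = (a·d)/(b·c) = (158 × 1066) / (3304 × 408) = 168428 / 1348032 = 0.12494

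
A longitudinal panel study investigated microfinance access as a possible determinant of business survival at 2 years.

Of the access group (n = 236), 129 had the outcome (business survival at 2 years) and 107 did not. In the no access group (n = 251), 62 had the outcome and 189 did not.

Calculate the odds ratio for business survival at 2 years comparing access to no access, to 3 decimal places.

From the description: a = 129, b = 107, c = 62, d = 189.
OR = (a·d)/(b·c) = (129 × 189) / (107 × 62) = 24381 / 6634 = 3.67516
The odds of business survival at 2 years are about 3.68 times as high in the access group.

3.675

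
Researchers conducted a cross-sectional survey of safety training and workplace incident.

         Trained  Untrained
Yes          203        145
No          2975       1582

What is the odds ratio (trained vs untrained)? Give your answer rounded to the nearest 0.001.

0.744

Reading the table with exposure as columns: a = 203 (Trained, case), b = 2975 (Trained, non-case), c = 145 (Untrained, case), d = 1582.
OR = (a·d)/(b·c) = (203 × 1582) / (2975 × 145) = 321146 / 431375 = 0.74447
Exposure is associated with lower odds of workplace incident (OR = 0.74 < 1).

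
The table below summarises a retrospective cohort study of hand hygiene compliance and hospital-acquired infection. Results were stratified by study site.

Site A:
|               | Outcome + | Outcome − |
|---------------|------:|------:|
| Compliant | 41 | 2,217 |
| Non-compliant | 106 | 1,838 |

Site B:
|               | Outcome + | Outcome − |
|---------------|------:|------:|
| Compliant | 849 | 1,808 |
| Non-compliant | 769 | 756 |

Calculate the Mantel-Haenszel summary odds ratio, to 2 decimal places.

0.44

OR_MH = Σ(aᵢdᵢ/nᵢ) / Σ(bᵢcᵢ/nᵢ), where nᵢ is the stratum total.
Stratum 1 (Site A): n = 4202; a·d/n = 41·1838/4202 = 17.9338; b·c/n = 2217·106/4202 = 55.9262
Stratum 2 (Site B): n = 4182; a·d/n = 849·756/4182 = 153.4778; b·c/n = 1808·769/4182 = 332.4610
OR_MH = (17.9338 + 153.4778) / (55.9262 + 332.4610) = 171.4116 / 388.3872 = 0.44134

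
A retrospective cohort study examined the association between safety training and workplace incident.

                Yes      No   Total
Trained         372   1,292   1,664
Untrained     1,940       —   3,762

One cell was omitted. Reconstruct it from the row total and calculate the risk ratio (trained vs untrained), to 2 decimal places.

0.43

The missing cell is in the unexposed row: 3762 − 1940 = 1822.
So a = 372, b = 1292, c = 1940, d = 1822.
RR = [a/(a+b)] / [c/(c+d)] = (372/1664) / (1940/3762) = 0.22356/0.51568 = 0.43352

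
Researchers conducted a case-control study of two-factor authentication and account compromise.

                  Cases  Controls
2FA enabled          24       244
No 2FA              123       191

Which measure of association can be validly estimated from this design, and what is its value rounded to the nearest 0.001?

0.153

Cells: a = 24, b = 244, c = 123, d = 191.
This is a case-control study: participants were sampled on outcome status, so risks in the source population cannot be estimated directly — relative risk is not valid here. The odds ratio is the appropriate measure.
OR = (a·d)/(b·c) = (24 × 191) / (244 × 123) = 4584 / 30012 = 0.15274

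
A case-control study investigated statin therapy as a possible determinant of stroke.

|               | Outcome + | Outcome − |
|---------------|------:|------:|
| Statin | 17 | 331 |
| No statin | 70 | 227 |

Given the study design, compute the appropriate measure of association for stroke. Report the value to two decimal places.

Cells: a = 17, b = 331, c = 70, d = 227.
This is a case-control study: participants were sampled on outcome status, so risks in the source population cannot be estimated directly — relative risk is not valid here. The odds ratio is the appropriate measure.
OR = (a·d)/(b·c) = (17 × 227) / (331 × 70) = 3859 / 23170 = 0.16655

0.17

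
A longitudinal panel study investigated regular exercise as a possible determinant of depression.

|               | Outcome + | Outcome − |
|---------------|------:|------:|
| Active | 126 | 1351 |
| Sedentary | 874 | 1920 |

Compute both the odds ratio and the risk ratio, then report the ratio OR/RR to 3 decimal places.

Cells: a = 126, b = 1351, c = 874, d = 1920.
OR = (126·1920)/(1351·874) = 241920/1180774 = 0.20488
Risk in exposed = 126/1477 = 0.08531; risk in unexposed = 874/2794 = 0.31281; RR = 0.27271
OR/RR = 0.20488 / 0.27271 = 0.75128
The outcome is not rare, so the OR lies further from 1 than the RR.

0.751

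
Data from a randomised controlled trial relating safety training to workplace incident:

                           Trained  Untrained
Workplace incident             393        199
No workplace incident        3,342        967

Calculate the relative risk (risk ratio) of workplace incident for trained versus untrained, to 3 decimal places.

0.617

Reading the table with exposure as columns: a = 393 (Trained, case), b = 3342 (Trained, non-case), c = 199 (Untrained, case), d = 967.
Risk in exposed = 393/3735 = 0.10522; risk in unexposed = 199/1166 = 0.17067.
RR = 0.10522 / 0.17067 = 0.61652
The risk is 38% lower among the exposed than among the unexposed.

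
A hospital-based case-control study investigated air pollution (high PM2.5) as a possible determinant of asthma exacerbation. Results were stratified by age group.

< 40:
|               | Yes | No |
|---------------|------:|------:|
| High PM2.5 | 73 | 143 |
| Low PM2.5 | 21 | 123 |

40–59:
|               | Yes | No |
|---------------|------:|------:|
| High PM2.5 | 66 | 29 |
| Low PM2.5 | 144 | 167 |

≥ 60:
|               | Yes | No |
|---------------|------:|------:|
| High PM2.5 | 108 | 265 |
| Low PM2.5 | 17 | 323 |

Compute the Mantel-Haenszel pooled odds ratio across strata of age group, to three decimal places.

OR_MH = Σ(aᵢdᵢ/nᵢ) / Σ(bᵢcᵢ/nᵢ), where nᵢ is the stratum total.
Stratum 1 (< 40): n = 360; a·d/n = 73·123/360 = 24.9417; b·c/n = 143·21/360 = 8.3417
Stratum 2 (40–59): n = 406; a·d/n = 66·167/406 = 27.1478; b·c/n = 29·144/406 = 10.2857
Stratum 3 (≥ 60): n = 713; a·d/n = 108·323/713 = 48.9257; b·c/n = 265·17/713 = 6.3184
OR_MH = (24.9417 + 27.1478 + 48.9257) / (8.3417 + 10.2857 + 6.3184) = 101.0151 / 24.9458 = 4.04939

4.049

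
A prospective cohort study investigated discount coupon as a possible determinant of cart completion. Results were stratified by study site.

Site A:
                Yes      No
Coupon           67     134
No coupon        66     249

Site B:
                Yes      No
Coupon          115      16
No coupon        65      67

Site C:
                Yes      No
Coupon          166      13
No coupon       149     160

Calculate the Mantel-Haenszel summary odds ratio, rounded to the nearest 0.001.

OR_MH = Σ(aᵢdᵢ/nᵢ) / Σ(bᵢcᵢ/nᵢ), where nᵢ is the stratum total.
Stratum 1 (Site A): n = 516; a·d/n = 67·249/516 = 32.3314; b·c/n = 134·66/516 = 17.1395
Stratum 2 (Site B): n = 263; a·d/n = 115·67/263 = 29.2966; b·c/n = 16·65/263 = 3.9544
Stratum 3 (Site C): n = 488; a·d/n = 166·160/488 = 54.4262; b·c/n = 13·149/488 = 3.9693
OR_MH = (32.3314 + 29.2966 + 54.4262) / (17.1395 + 3.9544 + 3.9693) = 116.0542 / 25.0632 = 4.63047

4.630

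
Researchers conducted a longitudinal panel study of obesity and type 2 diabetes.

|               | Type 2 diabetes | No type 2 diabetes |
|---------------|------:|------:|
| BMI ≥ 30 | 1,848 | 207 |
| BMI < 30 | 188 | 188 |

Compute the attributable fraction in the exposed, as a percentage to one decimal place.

44.4

Cells: a = 1848, b = 207, c = 188, d = 188.
Risk in exposed = 1848/2055 = 0.89927; risk in unexposed = 188/376 = 0.50000.
RR = 0.89927/0.50000 = 1.79854
AR% = (RR − 1)/RR × 100 = (1.79854 − 1)/1.79854 × 100 = 44.3994%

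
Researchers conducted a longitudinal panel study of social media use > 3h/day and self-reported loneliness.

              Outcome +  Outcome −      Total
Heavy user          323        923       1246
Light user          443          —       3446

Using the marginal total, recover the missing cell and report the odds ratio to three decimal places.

2.372

The missing cell is in the unexposed row: 3446 − 443 = 3003.
So a = 323, b = 923, c = 443, d = 3003.
OR = (a·d)/(b·c) = (323 × 3003) / (923 × 443) = 969969 / 408889 = 2.37221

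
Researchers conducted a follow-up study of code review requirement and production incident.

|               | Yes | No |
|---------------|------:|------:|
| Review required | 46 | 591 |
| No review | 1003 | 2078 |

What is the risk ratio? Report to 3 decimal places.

Cells: a = 46, b = 591, c = 1003, d = 2078.
Risk in exposed = 46/637 = 0.07221; risk in unexposed = 1003/3081 = 0.32554.
RR = 0.07221 / 0.32554 = 0.22182
The risk is 78% lower among the exposed than among the unexposed.

0.222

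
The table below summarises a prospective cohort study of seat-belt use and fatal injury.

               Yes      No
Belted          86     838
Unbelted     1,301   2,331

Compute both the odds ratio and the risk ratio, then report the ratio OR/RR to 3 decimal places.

Cells: a = 86, b = 838, c = 1301, d = 2331.
OR = (86·2331)/(838·1301) = 200466/1090238 = 0.18387
Risk in exposed = 86/924 = 0.09307; risk in unexposed = 1301/3632 = 0.35820; RR = 0.25983
OR/RR = 0.18387 / 0.25983 = 0.70766
The outcome is not rare, so the OR lies further from 1 than the RR.

0.708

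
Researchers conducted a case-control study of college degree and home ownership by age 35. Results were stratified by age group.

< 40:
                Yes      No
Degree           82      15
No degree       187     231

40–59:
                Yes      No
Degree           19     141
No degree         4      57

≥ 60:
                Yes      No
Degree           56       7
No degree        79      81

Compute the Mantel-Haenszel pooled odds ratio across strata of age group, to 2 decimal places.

OR_MH = Σ(aᵢdᵢ/nᵢ) / Σ(bᵢcᵢ/nᵢ), where nᵢ is the stratum total.
Stratum 1 (< 40): n = 515; a·d/n = 82·231/515 = 36.7806; b·c/n = 15·187/515 = 5.4466
Stratum 2 (40–59): n = 221; a·d/n = 19·57/221 = 4.9005; b·c/n = 141·4/221 = 2.5520
Stratum 3 (≥ 60): n = 223; a·d/n = 56·81/223 = 20.3408; b·c/n = 7·79/223 = 2.4798
OR_MH = (36.7806 + 4.9005 + 20.3408) / (5.4466 + 2.5520 + 2.4798) = 62.0218 / 10.4785 = 5.91899

5.92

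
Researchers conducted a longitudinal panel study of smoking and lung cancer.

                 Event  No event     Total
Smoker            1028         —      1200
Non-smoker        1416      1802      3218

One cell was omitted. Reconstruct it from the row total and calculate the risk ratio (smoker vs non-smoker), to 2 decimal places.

The missing cell is in the exposed row: 1200 − 1028 = 172.
So a = 1028, b = 172, c = 1416, d = 1802.
RR = [a/(a+b)] / [c/(c+d)] = (1028/1200) / (1416/3218) = 0.85667/0.44002 = 1.94686

1.95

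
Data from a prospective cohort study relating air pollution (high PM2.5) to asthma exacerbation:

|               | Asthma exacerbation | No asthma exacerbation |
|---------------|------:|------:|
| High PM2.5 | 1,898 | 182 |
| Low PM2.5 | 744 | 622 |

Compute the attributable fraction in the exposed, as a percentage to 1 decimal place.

40.3

Cells: a = 1898, b = 182, c = 744, d = 622.
Risk in exposed = 1898/2080 = 0.91250; risk in unexposed = 744/1366 = 0.54466.
RR = 0.91250/0.54466 = 1.67537
AR% = (RR − 1)/RR × 100 = (1.67537 − 1)/1.67537 × 100 = 40.3117%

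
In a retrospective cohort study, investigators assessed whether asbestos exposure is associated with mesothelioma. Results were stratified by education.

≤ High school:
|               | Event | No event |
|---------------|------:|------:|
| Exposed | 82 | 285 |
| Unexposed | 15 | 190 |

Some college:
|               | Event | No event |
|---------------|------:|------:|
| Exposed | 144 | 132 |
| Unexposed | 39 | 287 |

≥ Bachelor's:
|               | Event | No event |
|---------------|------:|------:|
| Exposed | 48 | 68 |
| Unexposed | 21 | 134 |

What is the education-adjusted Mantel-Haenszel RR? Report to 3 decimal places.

RR_MH = Σ(aᵢ·n₀ᵢ/nᵢ) / Σ(cᵢ·n₁ᵢ/nᵢ), with n₁ᵢ = aᵢ+bᵢ (exposed), n₀ᵢ = cᵢ+dᵢ (unexposed), nᵢ = n₁ᵢ+n₀ᵢ.
Stratum 1 (≤ High school): n₁ = 367, n₀ = 205, n = 572; a·n₀/n = 82·205/572 = 29.3881; c·n₁/n = 15·367/572 = 9.6241
Stratum 2 (Some college): n₁ = 276, n₀ = 326, n = 602; a·n₀/n = 144·326/602 = 77.9801; c·n₁/n = 39·276/602 = 17.8804
Stratum 3 (≥ Bachelor's): n₁ = 116, n₀ = 155, n = 271; a·n₀/n = 48·155/271 = 27.4539; c·n₁/n = 21·116/271 = 8.9889
RR_MH = (29.3881 + 77.9801 + 27.4539) / (9.6241 + 17.8804 + 8.9889) = 134.8221 / 36.4935 = 3.69442

3.694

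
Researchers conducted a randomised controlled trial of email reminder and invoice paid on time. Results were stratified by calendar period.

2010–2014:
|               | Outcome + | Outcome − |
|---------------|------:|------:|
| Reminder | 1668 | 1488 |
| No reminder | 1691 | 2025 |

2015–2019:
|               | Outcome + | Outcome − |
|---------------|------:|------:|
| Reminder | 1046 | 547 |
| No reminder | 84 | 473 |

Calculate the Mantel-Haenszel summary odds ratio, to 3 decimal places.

1.862

OR_MH = Σ(aᵢdᵢ/nᵢ) / Σ(bᵢcᵢ/nᵢ), where nᵢ is the stratum total.
Stratum 1 (2010–2014): n = 6872; a·d/n = 1668·2025/6872 = 491.5163; b·c/n = 1488·1691/6872 = 366.1537
Stratum 2 (2015–2019): n = 2150; a·d/n = 1046·473/2150 = 230.1200; b·c/n = 547·84/2150 = 21.3712
OR_MH = (491.5163 + 230.1200) / (366.1537 + 21.3712) = 721.6363 / 387.5248 = 1.86217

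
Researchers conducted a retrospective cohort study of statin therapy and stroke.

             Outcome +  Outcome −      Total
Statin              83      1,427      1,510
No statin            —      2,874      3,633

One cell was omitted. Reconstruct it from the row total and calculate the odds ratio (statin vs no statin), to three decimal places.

0.220

The missing cell is in the unexposed row: 3633 − 2874 = 759.
So a = 83, b = 1427, c = 759, d = 2874.
OR = (a·d)/(b·c) = (83 × 2874) / (1427 × 759) = 238542 / 1083093 = 0.22024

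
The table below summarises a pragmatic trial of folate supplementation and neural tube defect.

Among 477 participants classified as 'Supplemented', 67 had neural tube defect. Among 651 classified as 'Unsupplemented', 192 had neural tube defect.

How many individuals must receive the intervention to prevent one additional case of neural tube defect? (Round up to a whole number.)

7

Risk in treated group = 67/477 = 0.14046; risk in control = 192/651 = 0.29493.
Absolute risk reduction = 0.29493 − 0.14046 = 0.15447
NNT = 1 / ARR = 1 / 0.15447 = 6.474 → round up → 7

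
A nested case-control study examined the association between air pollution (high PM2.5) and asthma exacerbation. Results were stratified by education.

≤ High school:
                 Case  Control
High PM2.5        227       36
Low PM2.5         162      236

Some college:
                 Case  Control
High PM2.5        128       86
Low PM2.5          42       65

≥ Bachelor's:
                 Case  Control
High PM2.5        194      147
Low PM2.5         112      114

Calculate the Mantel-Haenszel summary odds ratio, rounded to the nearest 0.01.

2.97

OR_MH = Σ(aᵢdᵢ/nᵢ) / Σ(bᵢcᵢ/nᵢ), where nᵢ is the stratum total.
Stratum 1 (≤ High school): n = 661; a·d/n = 227·236/661 = 81.0469; b·c/n = 36·162/661 = 8.8230
Stratum 2 (Some college): n = 321; a·d/n = 128·65/321 = 25.9190; b·c/n = 86·42/321 = 11.2523
Stratum 3 (≥ Bachelor's): n = 567; a·d/n = 194·114/567 = 39.0053; b·c/n = 147·112/567 = 29.0370
OR_MH = (81.0469 + 25.9190 + 39.0053) / (8.8230 + 11.2523 + 29.0370) = 145.9712 / 49.1124 = 2.97219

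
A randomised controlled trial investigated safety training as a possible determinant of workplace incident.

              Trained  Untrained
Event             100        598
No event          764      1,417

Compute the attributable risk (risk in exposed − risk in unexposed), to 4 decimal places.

Reading the table with exposure as columns: a = 100 (Trained, case), b = 764 (Trained, non-case), c = 598 (Untrained, case), d = 1417.
Risk in exposed = 100/864 = 0.115741; risk in unexposed = 598/2015 = 0.296774.
Risk difference = 0.115741 − 0.296774 = -0.181033

-0.1810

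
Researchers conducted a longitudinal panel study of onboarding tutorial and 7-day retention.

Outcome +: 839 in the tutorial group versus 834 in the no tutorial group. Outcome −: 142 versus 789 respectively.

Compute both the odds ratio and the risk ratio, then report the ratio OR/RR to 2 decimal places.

From the description: a = 839, b = 142, c = 834, d = 789.
OR = (839·789)/(142·834) = 661971/118428 = 5.58965
Risk in exposed = 839/981 = 0.85525; risk in unexposed = 834/1623 = 0.51386; RR = 1.66435
OR/RR = 5.58965 / 1.66435 = 3.35845
The outcome is not rare, so the OR lies further from 1 than the RR.

3.36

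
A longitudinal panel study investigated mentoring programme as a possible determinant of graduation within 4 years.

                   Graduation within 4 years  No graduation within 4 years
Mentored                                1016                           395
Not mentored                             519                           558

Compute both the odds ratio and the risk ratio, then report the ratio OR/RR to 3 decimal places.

1.851

Cells: a = 1016, b = 395, c = 519, d = 558.
OR = (1016·558)/(395·519) = 566928/205005 = 2.76543
Risk in exposed = 1016/1411 = 0.72006; risk in unexposed = 519/1077 = 0.48189; RR = 1.49422
OR/RR = 2.76543 / 1.49422 = 1.85075
The outcome is not rare, so the OR lies further from 1 than the RR.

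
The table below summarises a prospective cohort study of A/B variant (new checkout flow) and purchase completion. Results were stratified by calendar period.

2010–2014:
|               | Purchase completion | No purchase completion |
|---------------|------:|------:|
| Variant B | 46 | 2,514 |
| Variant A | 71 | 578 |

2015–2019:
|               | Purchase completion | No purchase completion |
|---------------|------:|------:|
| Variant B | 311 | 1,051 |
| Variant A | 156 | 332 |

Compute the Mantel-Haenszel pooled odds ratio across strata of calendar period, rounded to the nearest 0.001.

OR_MH = Σ(aᵢdᵢ/nᵢ) / Σ(bᵢcᵢ/nᵢ), where nᵢ is the stratum total.
Stratum 1 (2010–2014): n = 3209; a·d/n = 46·578/3209 = 8.2854; b·c/n = 2514·71/3209 = 55.6229
Stratum 2 (2015–2019): n = 1850; a·d/n = 311·332/1850 = 55.8119; b·c/n = 1051·156/1850 = 88.6249
OR_MH = (8.2854 + 55.8119) / (55.6229 + 88.6249) = 64.0973 / 144.2478 = 0.44436

0.444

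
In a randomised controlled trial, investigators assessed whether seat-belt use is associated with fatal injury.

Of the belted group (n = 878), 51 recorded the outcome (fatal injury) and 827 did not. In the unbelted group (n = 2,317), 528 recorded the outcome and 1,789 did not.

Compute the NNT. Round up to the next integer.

Risk in treated group = 51/878 = 0.05809; risk in control = 528/2317 = 0.22788.
Absolute risk reduction = 0.22788 − 0.05809 = 0.16979
NNT = 1 / ARR = 1 / 0.16979 = 5.889 → round up → 6

6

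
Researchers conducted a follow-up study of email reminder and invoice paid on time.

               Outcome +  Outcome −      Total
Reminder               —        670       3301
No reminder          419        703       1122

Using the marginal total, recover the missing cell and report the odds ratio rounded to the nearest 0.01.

6.59

The missing cell is in the exposed row: 3301 − 670 = 2631.
So a = 2631, b = 670, c = 419, d = 703.
OR = (a·d)/(b·c) = (2631 × 703) / (670 × 419) = 1849593 / 280730 = 6.58851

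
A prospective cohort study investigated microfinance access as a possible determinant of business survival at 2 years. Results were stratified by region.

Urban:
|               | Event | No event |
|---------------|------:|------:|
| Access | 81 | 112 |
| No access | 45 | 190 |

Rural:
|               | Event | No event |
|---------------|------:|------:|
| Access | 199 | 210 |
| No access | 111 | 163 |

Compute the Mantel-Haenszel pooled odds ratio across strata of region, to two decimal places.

1.82

OR_MH = Σ(aᵢdᵢ/nᵢ) / Σ(bᵢcᵢ/nᵢ), where nᵢ is the stratum total.
Stratum 1 (Urban): n = 428; a·d/n = 81·190/428 = 35.9579; b·c/n = 112·45/428 = 11.7757
Stratum 2 (Rural): n = 683; a·d/n = 199·163/683 = 47.4919; b·c/n = 210·111/683 = 34.1288
OR_MH = (35.9579 + 47.4919) / (11.7757 + 34.1288) = 83.4499 / 45.9045 = 1.81790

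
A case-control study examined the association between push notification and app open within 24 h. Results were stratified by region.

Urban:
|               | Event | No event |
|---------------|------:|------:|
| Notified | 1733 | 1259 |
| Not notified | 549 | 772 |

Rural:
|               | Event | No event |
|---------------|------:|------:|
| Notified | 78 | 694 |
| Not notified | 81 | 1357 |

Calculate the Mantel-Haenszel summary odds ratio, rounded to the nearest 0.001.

OR_MH = Σ(aᵢdᵢ/nᵢ) / Σ(bᵢcᵢ/nᵢ), where nᵢ is the stratum total.
Stratum 1 (Urban): n = 4313; a·d/n = 1733·772/4313 = 310.1962; b·c/n = 1259·549/4313 = 160.2576
Stratum 2 (Rural): n = 2210; a·d/n = 78·1357/2210 = 47.8941; b·c/n = 694·81/2210 = 25.4362
OR_MH = (310.1962 + 47.8941) / (160.2576 + 25.4362) = 358.0903 / 185.6938 = 1.92839

1.928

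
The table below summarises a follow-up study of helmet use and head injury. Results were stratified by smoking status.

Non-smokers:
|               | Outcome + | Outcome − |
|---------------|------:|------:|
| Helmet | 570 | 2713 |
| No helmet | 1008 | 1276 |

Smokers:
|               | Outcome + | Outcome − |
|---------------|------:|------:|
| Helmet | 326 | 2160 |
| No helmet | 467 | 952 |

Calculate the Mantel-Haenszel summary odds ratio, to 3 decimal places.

OR_MH = Σ(aᵢdᵢ/nᵢ) / Σ(bᵢcᵢ/nᵢ), where nᵢ is the stratum total.
Stratum 1 (Non-smokers): n = 5567; a·d/n = 570·1276/5567 = 130.6485; b·c/n = 2713·1008/5567 = 491.2348
Stratum 2 (Smokers): n = 3905; a·d/n = 326·952/3905 = 79.4755; b·c/n = 2160·467/3905 = 258.3150
OR_MH = (130.6485 + 79.4755) / (491.2348 + 258.3150) = 210.1240 / 749.5498 = 0.28033

0.280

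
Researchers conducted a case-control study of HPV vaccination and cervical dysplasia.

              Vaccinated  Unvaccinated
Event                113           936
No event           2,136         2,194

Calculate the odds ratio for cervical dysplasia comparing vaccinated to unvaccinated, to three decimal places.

0.124

Reading the table with exposure as columns: a = 113 (Vaccinated, case), b = 2136 (Vaccinated, non-case), c = 936 (Unvaccinated, case), d = 2194.
OR = (a·d)/(b·c) = (113 × 2194) / (2136 × 936) = 247922 / 1999296 = 0.12400
Exposure is associated with lower odds of cervical dysplasia (OR = 0.12 < 1).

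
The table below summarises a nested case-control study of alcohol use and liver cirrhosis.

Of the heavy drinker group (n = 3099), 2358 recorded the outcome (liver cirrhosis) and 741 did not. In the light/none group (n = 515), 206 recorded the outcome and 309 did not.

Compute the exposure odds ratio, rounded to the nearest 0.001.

From the description: a = 2358, b = 741, c = 206, d = 309.
OR = (a·d)/(b·c) = (2358 × 309) / (741 × 206) = 728622 / 152646 = 4.77328
The odds of liver cirrhosis are about 4.77 times as high in the heavy drinker group.

4.773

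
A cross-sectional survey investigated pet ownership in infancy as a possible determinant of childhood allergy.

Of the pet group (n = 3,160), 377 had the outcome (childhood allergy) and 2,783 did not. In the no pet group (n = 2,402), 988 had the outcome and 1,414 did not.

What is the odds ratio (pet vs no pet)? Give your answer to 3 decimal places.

From the description: a = 377, b = 2783, c = 988, d = 1414.
OR = (a·d)/(b·c) = (377 × 1414) / (2783 × 988) = 533078 / 2749604 = 0.19387
Exposure is associated with lower odds of childhood allergy (OR = 0.19 < 1).

0.194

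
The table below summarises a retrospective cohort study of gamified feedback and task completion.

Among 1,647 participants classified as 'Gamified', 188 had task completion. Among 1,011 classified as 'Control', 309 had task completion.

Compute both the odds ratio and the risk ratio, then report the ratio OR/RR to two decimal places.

0.78

From the description: a = 188, b = 1459, c = 309, d = 702.
OR = (188·702)/(1459·309) = 131976/450831 = 0.29274
Risk in exposed = 188/1647 = 0.11415; risk in unexposed = 309/1011 = 0.30564; RR = 0.37347
OR/RR = 0.29274 / 0.37347 = 0.78383
The outcome is not rare, so the OR lies further from 1 than the RR.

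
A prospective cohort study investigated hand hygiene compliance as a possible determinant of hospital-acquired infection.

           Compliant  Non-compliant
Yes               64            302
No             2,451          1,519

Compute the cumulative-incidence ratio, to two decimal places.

Reading the table with exposure as columns: a = 64 (Compliant, case), b = 2451 (Compliant, non-case), c = 302 (Non-compliant, case), d = 1519.
Risk in exposed = 64/2515 = 0.02545; risk in unexposed = 302/1821 = 0.16584.
RR = 0.02545 / 0.16584 = 0.15344
The risk is 85% lower among the exposed than among the unexposed.

0.15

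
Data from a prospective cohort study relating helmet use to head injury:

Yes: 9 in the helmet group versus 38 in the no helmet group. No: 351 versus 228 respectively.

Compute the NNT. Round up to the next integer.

9

Risk in treated group = 9/360 = 0.02500; risk in control = 38/266 = 0.14286.
Absolute risk reduction = 0.14286 − 0.02500 = 0.11786
NNT = 1 / ARR = 1 / 0.11786 = 8.485 → round up → 9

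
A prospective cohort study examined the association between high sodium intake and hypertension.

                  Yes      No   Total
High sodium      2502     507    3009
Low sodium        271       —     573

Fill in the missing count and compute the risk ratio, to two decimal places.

The missing cell is in the unexposed row: 573 − 271 = 302.
So a = 2502, b = 507, c = 271, d = 302.
RR = [a/(a+b)] / [c/(c+d)] = (2502/3009) / (271/573) = 0.83151/0.47295 = 1.75813

1.76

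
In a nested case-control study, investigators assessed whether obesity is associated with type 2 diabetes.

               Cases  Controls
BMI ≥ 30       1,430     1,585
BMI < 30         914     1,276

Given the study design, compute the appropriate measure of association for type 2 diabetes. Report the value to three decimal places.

1.260

Cells: a = 1430, b = 1585, c = 914, d = 1276.
This is a nested case-control study: participants were sampled on outcome status, so risks in the source population cannot be estimated directly — relative risk is not valid here. The odds ratio is the appropriate measure.
OR = (a·d)/(b·c) = (1430 × 1276) / (1585 × 914) = 1824680 / 1448690 = 1.25954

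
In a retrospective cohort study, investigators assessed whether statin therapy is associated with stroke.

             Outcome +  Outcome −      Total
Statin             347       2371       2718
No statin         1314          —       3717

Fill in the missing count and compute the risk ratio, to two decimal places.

0.36

The missing cell is in the unexposed row: 3717 − 1314 = 2403.
So a = 347, b = 2371, c = 1314, d = 2403.
RR = [a/(a+b)] / [c/(c+d)] = (347/2718) / (1314/3717) = 0.12767/0.35351 = 0.36114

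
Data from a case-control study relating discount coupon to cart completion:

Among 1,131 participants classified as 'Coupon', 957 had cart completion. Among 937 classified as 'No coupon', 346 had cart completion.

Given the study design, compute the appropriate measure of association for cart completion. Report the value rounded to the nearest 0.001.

From the description: a = 957, b = 174, c = 346, d = 591.
This is a case-control study: participants were sampled on outcome status, so risks in the source population cannot be estimated directly — relative risk is not valid here. The odds ratio is the appropriate measure.
OR = (a·d)/(b·c) = (957 × 591) / (174 × 346) = 565587 / 60204 = 9.39451

9.395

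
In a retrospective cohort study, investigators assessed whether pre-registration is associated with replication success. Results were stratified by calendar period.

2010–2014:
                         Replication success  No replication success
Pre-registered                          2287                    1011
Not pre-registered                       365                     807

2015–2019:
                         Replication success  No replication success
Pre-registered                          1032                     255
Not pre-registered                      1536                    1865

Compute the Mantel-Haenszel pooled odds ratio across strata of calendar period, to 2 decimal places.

OR_MH = Σ(aᵢdᵢ/nᵢ) / Σ(bᵢcᵢ/nᵢ), where nᵢ is the stratum total.
Stratum 1 (2010–2014): n = 4470; a·d/n = 2287·807/4470 = 412.8879; b·c/n = 1011·365/4470 = 82.5537
Stratum 2 (2015–2019): n = 4688; a·d/n = 1032·1865/4688 = 410.5546; b·c/n = 255·1536/4688 = 83.5495
OR_MH = (412.8879 + 410.5546) / (82.5537 + 83.5495) = 823.4425 / 166.1032 = 4.95742

4.96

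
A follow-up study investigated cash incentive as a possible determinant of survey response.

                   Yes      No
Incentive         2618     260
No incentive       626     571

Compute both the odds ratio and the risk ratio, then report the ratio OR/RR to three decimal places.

5.280

Cells: a = 2618, b = 260, c = 626, d = 571.
OR = (2618·571)/(260·626) = 1494878/162760 = 9.18455
Risk in exposed = 2618/2878 = 0.90966; risk in unexposed = 626/1197 = 0.52297; RR = 1.73940
OR/RR = 9.18455 / 1.73940 = 5.28031
The outcome is not rare, so the OR lies further from 1 than the RR.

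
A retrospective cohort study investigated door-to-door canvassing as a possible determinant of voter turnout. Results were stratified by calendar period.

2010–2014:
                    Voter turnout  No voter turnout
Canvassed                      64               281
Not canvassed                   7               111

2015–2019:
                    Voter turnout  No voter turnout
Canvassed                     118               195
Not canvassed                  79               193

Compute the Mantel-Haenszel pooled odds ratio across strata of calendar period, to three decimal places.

OR_MH = Σ(aᵢdᵢ/nᵢ) / Σ(bᵢcᵢ/nᵢ), where nᵢ is the stratum total.
Stratum 1 (2010–2014): n = 463; a·d/n = 64·111/463 = 15.3434; b·c/n = 281·7/463 = 4.2484
Stratum 2 (2015–2019): n = 585; a·d/n = 118·193/585 = 38.9299; b·c/n = 195·79/585 = 26.3333
OR_MH = (15.3434 + 38.9299) / (4.2484 + 26.3333) = 54.2733 / 30.5817 = 1.77470

1.775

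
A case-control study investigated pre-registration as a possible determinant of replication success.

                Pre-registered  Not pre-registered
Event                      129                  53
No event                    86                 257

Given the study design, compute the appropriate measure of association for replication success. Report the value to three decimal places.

Reading the table with exposure as columns: a = 129 (Pre-registered, case), b = 86 (Pre-registered, non-case), c = 53 (Not pre-registered, case), d = 257.
This is a case-control study: participants were sampled on outcome status, so risks in the source population cannot be estimated directly — relative risk is not valid here. The odds ratio is the appropriate measure.
OR = (a·d)/(b·c) = (129 × 257) / (86 × 53) = 33153 / 4558 = 7.27358

7.274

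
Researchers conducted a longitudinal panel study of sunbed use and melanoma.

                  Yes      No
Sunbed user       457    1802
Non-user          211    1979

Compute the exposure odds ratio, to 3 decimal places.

2.379

Cells: a = 457, b = 1802, c = 211, d = 1979.
OR = (a·d)/(b·c) = (457 × 1979) / (1802 × 211) = 904403 / 380222 = 2.37862
The odds of melanoma are about 2.38 times as high in the sunbed user group.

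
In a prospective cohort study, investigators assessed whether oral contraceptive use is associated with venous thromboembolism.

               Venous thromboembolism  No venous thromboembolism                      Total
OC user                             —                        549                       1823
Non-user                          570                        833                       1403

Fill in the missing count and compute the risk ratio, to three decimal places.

The missing cell is in the exposed row: 1823 − 549 = 1274.
So a = 1274, b = 549, c = 570, d = 833.
RR = [a/(a+b)] / [c/(c+d)] = (1274/1823) / (570/1403) = 0.69885/0.40627 = 1.72015

1.720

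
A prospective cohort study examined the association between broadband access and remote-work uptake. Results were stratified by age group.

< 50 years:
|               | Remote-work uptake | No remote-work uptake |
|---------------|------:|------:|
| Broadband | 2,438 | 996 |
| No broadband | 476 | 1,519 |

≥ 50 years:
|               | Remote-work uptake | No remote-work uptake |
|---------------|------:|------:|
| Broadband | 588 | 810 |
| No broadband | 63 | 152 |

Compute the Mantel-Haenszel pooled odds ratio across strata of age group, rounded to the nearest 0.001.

6.200

OR_MH = Σ(aᵢdᵢ/nᵢ) / Σ(bᵢcᵢ/nᵢ), where nᵢ is the stratum total.
Stratum 1 (< 50 years): n = 5429; a·d/n = 2438·1519/5429 = 682.1370; b·c/n = 996·476/5429 = 87.3266
Stratum 2 (≥ 50 years): n = 1613; a·d/n = 588·152/1613 = 55.4098; b·c/n = 810·63/1613 = 31.6367
OR_MH = (682.1370 + 55.4098) / (87.3266 + 31.6367) = 737.5468 / 118.9633 = 6.19979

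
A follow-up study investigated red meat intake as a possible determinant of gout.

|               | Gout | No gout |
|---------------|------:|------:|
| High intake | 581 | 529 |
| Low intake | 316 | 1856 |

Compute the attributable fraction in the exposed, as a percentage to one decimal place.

72.2

Cells: a = 581, b = 529, c = 316, d = 1856.
Risk in exposed = 581/1110 = 0.52342; risk in unexposed = 316/2172 = 0.14549.
RR = 0.52342/0.14549 = 3.59771
AR% = (RR − 1)/RR × 100 = (3.59771 − 1)/3.59771 × 100 = 72.2045%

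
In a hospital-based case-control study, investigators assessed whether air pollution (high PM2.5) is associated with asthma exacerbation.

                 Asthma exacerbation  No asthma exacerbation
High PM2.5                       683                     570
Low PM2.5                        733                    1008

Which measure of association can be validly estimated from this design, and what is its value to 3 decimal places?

1.648

Cells: a = 683, b = 570, c = 733, d = 1008.
This is a hospital-based case-control study: participants were sampled on outcome status, so risks in the source population cannot be estimated directly — relative risk is not valid here. The odds ratio is the appropriate measure.
OR = (a·d)/(b·c) = (683 × 1008) / (570 × 733) = 688464 / 417810 = 1.64779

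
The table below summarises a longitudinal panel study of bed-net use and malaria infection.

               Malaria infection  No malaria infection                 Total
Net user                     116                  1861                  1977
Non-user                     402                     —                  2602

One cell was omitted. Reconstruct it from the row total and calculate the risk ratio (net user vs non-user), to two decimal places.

The missing cell is in the unexposed row: 2602 − 402 = 2200.
So a = 116, b = 1861, c = 402, d = 2200.
RR = [a/(a+b)] / [c/(c+d)] = (116/1977) / (402/2602) = 0.05867/0.15450 = 0.37978

0.38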